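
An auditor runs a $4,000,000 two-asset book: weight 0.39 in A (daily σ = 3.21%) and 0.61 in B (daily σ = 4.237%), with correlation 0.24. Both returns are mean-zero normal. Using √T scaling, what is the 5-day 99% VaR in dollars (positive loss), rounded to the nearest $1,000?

$651,000

σ_p = √(0.39²·3.21² + 0.61²·4.237² + 2·0.24·0.39·0.61·3.21·4.237) = 3.131%.
σ_{5d} = 3.131% × √5 = 7.001%.
z(99%) = 2.326.
VaR = 2.326 × 7.001% = 16.284%; on $4,000,000 that is $651,360.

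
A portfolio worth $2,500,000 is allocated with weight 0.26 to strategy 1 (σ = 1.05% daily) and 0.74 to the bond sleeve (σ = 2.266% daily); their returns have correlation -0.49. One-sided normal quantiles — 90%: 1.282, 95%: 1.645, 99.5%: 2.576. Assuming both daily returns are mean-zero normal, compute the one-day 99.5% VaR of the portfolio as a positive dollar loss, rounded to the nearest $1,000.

$101,000

σ_p² = 0.26²·1.05² + 0.74²·2.266² + 2·-0.49·0.26·0.74·1.05·2.266 = 2.4377 (%²).
σ_p = √2.4377 = 1.561%.
VaR = 2.576 × 1.561% = 4.021%; on $2,500,000 that is $100,525.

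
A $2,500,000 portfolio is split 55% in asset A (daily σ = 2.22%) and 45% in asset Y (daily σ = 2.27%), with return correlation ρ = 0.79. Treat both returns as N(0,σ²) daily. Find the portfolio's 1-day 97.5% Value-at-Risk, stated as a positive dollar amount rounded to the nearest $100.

$104,000

σ_p² = 0.55²·2.22² + 0.45²·2.27² + 2·0.79·0.55·0.45·2.22·2.27 = 4.5050 (%²).
σ_p = √4.5050 = 2.122%.
At 97.5%, z = 1.960.
VaR = 1.960 × 2.122% = 4.159%; on $2,500,000 that is $103,975.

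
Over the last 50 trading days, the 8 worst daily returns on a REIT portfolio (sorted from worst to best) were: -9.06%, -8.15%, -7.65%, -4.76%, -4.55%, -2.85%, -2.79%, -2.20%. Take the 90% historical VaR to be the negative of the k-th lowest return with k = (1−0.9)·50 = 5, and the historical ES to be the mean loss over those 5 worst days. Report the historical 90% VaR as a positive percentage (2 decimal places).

k = 5; the 5th lowest return is -4.55%, so VaR = 4.55%.

4.55%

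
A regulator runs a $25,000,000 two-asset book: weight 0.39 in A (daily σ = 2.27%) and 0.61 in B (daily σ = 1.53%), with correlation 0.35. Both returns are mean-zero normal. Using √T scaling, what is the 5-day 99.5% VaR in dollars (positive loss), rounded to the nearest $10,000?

$2,150,000

σ_p = √(0.39²·2.27² + 0.61²·1.53² + 2·0.35·0.39·0.61·2.27·1.53) = 1.494%.
σ_{5d} = 1.494% × √5 = 3.341%.
z(99.5%) = 2.576.
VaR = 2.576 × 3.341% = 8.606%; on $25,000,000 that is $2,151,500.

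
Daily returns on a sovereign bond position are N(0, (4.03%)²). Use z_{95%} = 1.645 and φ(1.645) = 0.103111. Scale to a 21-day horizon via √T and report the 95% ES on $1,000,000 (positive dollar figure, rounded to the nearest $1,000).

$381,000

σ_{21d} = 4.03% × √21 = 18.468%.
ES multiplier = φ(z)/(1−α) = 0.103111/0.05 = 2.062.
ES = 18.468% × 2.062 = 38.081%; on $1,000,000: $380,810.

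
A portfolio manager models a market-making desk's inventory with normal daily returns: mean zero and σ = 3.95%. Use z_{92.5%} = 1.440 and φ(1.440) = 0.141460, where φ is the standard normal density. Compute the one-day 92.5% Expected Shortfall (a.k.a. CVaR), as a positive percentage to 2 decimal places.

7.45%

Tail multiplier: φ(z)/(1−α) = 0.141460 / 0.075 = 1.886.
ES = 3.95% × 1.886 = 7.450%.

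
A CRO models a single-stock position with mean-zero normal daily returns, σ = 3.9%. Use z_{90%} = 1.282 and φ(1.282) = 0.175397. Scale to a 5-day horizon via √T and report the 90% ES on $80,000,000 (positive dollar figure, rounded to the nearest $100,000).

σ_{5d} = 3.9% × √5 = 8.721%.
ES multiplier = φ(z)/(1−α) = 0.175397/0.1 = 1.754.
ES = 8.721% × 1.754 = 15.297%; on $80,000,000: $12,237,600.

$12,200,000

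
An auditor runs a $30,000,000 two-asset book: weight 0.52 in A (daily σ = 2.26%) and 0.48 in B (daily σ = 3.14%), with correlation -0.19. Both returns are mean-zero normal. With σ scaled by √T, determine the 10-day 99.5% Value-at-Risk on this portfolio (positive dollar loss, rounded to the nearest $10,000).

$4,220,000

σ_p = √(0.52²·2.26² + 0.48²·3.14² + 2·-0.19·0.52·0.48·2.26·3.14) = 1.726%.
σ_{10d} = 1.726% × √10 = 5.458%.
z(99.5%) = 2.576.
VaR = 2.576 × 5.458% = 14.060%; on $30,000,000 that is $4,218,000.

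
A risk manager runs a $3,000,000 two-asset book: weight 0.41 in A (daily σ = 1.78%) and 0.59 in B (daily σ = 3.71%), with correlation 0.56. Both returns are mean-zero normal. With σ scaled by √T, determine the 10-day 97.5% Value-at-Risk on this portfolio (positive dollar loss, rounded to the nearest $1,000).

$496,000

σ_p = √(0.41²·1.78² + 0.59²·3.71² + 2·0.56·0.41·0.59·1.78·3.71) = 2.667%.
σ_{10d} = 2.667% × √10 = 8.434%.
z(97.5%) = 1.960.
VaR = 1.960 × 8.434% = 16.531%; on $3,000,000 that is $495,930.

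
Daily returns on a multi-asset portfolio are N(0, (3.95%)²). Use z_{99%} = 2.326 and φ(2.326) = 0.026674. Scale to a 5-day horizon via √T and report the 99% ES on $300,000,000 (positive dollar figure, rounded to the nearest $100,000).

σ_{5d} = 3.95% × √5 = 8.832%.
ES multiplier = φ(z)/(1−α) = 0.026674/0.01 = 2.667.
ES = 8.832% × 2.667 = 23.555%; on $300,000,000: $70,665,000.

$70,700,000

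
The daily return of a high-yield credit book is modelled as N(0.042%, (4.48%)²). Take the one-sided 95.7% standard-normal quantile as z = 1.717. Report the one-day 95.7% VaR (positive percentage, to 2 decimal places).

VaR = −μ + z·σ = −(0.042%) + 1.717 × 4.48% = 7.650%.

7.65%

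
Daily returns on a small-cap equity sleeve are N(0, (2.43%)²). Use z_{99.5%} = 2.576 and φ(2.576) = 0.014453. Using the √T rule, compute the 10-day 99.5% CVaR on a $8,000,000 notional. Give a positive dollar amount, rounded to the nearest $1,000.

σ_{10d} = 2.43% × √10 = 7.684%.
ES multiplier = φ(z)/(1−α) = 0.014453/0.005 = 2.891.
ES = 7.684% × 2.891 = 22.214%; on $8,000,000: $1,777,120.

$1,777,000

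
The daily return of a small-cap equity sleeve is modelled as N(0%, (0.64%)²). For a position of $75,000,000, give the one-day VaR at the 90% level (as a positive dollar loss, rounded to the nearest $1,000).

At 90% one-sided, z = 1.282.
VaR = z·σ = 1.282 × 0.64% = 0.820%.
On $75,000,000: 0.00820 × $75,000,000 = $615,000.

$615,000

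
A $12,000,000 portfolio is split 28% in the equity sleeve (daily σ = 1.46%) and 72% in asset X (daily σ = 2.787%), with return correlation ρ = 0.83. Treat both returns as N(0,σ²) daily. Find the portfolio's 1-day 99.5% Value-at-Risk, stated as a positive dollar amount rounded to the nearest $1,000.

$729,000

σ_p² = 0.28²·1.46² + 0.72²·2.787² + 2·0.83·0.28·0.72·1.46·2.787 = 5.5554 (%²).
σ_p = √5.5554 = 2.357%.
At 99.5%, z = 2.576.
VaR = 2.576 × 2.357% = 6.072%; on $12,000,000 that is $728,640.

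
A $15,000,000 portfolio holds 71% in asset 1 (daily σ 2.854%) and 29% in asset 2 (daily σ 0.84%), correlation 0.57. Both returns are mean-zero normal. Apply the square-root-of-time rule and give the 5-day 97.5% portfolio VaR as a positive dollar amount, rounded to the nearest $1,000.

$1,429,000

σ_p = √(0.71²·2.854² + 0.29²·0.84² + 2·0.57·0.71·0.29·2.854·0.84) = 2.174%.
σ_{5d} = 2.174% × √5 = 4.861%.
z(97.5%) = 1.960.
VaR = 1.960 × 4.861% = 9.528%; on $15,000,000 that is $1,429,200.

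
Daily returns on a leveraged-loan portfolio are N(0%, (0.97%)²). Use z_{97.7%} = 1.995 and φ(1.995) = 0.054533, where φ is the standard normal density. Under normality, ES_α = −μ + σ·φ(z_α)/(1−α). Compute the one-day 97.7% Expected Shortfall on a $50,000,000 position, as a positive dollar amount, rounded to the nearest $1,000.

Tail multiplier: φ(z)/(1−α) = 0.054533 / 0.023 = 2.371.
ES = 0.97% × 2.371 = 2.300%.
On $50,000,000: 0.02300 × $50,000,000 = $1,150,000.

$1,150,000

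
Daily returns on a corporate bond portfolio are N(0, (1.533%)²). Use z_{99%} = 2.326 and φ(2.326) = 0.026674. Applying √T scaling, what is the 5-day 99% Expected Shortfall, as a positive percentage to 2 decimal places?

σ_{5d} = 1.533% × √5 = 3.428%.
ES multiplier = φ(z)/(1−α) = 0.026674/0.01 = 2.667.
ES = 3.428% × 2.667 = 9.142%.

9.14%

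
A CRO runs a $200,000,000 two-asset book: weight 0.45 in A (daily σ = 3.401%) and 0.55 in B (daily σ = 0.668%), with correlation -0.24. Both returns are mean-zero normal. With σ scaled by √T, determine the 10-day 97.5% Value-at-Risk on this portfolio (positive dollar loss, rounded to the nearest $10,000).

$18,420,000

σ_p = √(0.45²·3.401² + 0.55²·0.668² + 2·-0.24·0.45·0.55·3.401·0.668) = 1.486%.
σ_{10d} = 1.486% × √10 = 4.699%.
z(97.5%) = 1.960.
VaR = 1.960 × 4.699% = 9.210%; on $200,000,000 that is $18,420,000.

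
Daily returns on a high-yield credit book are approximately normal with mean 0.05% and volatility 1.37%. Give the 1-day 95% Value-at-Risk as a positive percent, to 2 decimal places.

2.20%

At 95% one-sided, z = 1.645.
VaR = −μ + z·σ = −(0.05%) + 1.645 × 1.37% = 2.204%.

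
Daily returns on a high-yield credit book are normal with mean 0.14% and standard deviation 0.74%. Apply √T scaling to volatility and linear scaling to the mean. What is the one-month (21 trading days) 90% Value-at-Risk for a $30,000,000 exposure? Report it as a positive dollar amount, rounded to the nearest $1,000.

$422,000

At 90%, z = 1.282.
σ_{21d} = 0.74% × √21 = 3.391%; μ_{21d} = 21 × 0.14% = 2.940%.
VaR = −(2.940%) + 1.282 × 3.391% = 1.407%.
On $30,000,000: 0.01407 × $30,000,000 = $422,100.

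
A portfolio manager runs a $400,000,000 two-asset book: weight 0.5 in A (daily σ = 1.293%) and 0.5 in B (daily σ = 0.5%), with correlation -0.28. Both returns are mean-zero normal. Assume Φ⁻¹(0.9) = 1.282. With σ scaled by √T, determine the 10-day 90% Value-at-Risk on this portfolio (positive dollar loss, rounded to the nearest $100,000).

$10,100,000

σ_p = √(0.5²·1.293² + 0.5²·0.5² + 2·-0.28·0.5·0.5·1.293·0.5) = 0.624%.
σ_{10d} = 0.624% × √10 = 1.973%.
VaR = 1.282 × 1.973% = 2.529%; on $400,000,000 that is $10,116,000.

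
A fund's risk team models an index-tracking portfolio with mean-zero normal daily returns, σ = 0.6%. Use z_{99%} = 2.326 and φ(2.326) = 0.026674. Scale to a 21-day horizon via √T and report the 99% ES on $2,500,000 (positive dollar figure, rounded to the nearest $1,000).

$183,000

σ_{21d} = 0.6% × √21 = 2.750%.
ES multiplier = φ(z)/(1−α) = 0.026674/0.01 = 2.667.
ES = 2.750% × 2.667 = 7.334%; on $2,500,000: $183,350.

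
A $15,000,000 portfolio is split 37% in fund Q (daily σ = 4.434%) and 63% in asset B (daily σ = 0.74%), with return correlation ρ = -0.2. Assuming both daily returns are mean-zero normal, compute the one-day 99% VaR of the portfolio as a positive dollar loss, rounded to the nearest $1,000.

$563,000

σ_p² = 0.37²·4.434² + 0.63²·0.74² + 2·-0.2·0.37·0.63·4.434·0.74 = 2.6029 (%²).
σ_p = √2.6029 = 1.613%.
At 99%, z = 2.326.
VaR = 2.326 × 1.613% = 3.752%; on $15,000,000 that is $562,800.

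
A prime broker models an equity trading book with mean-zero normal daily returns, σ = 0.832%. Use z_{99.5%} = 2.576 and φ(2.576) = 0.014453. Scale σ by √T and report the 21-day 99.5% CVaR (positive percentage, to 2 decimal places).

11.02%

σ_{21d} = 0.832% × √21 = 3.813%.
ES multiplier = φ(z)/(1−α) = 0.014453/0.005 = 2.891.
ES = 3.813% × 2.891 = 11.023%.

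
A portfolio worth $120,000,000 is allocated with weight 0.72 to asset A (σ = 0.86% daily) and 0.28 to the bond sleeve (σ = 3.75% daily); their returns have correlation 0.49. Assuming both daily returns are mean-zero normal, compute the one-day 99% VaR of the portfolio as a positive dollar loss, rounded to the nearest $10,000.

σ_p² = 0.72²·0.86² + 0.28²·3.75² + 2·0.49·0.72·0.28·0.86·3.75 = 2.1231 (%²).
σ_p = √2.1231 = 1.457%.
At 99%, z = 2.326.
VaR = 2.326 × 1.457% = 3.389%; on $120,000,000 that is $4,066,800.

$4,070,000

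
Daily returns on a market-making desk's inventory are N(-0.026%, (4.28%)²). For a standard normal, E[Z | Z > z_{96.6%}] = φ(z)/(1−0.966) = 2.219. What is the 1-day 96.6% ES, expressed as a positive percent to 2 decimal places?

9.52%

ES = −(-0.026%) + 4.28% × 2.219 = 9.523%.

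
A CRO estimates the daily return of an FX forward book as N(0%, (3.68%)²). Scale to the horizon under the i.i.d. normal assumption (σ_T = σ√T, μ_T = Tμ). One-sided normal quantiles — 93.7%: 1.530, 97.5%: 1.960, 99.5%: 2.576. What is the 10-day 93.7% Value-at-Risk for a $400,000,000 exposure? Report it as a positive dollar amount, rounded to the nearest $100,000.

σ_{10d} = 3.68% × √10 = 11.637%.
VaR = 1.530 × 11.637% = 17.805%.
On $400,000,000: 0.17805 × $400,000,000 = $71,220,000.

$71,200,000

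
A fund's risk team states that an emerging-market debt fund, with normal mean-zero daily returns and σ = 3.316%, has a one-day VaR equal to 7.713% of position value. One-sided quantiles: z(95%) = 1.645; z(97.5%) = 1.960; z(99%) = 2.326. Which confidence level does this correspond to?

Implied z = VaR/σ = 7.713 / 3.316 = 2.326.
This matches z(99%) = 2.326.

99%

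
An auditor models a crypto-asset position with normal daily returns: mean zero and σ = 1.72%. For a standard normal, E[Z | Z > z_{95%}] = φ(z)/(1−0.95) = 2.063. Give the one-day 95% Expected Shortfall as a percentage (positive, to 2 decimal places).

3.55%

ES = 1.72% × 2.063 = 3.548%.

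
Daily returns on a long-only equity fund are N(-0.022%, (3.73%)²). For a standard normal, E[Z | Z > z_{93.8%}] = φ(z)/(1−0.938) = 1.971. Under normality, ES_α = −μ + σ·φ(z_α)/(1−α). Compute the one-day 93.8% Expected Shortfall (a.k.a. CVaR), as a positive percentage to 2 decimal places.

7.37%

ES = −(-0.022%) + 3.73% × 1.971 = 7.374%.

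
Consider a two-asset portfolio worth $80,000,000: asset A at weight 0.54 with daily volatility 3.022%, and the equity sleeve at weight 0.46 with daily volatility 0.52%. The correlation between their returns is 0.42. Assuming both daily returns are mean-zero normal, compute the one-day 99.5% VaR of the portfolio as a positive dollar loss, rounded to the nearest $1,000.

σ_p² = 0.54²·3.022² + 0.46²·0.52² + 2·0.42·0.54·0.46·3.022·0.52 = 3.0481 (%²).
σ_p = √3.0481 = 1.746%.
At 99.5%, z = 2.576.
VaR = 2.576 × 1.746% = 4.498%; on $80,000,000 that is $3,598,400.

$3,598,000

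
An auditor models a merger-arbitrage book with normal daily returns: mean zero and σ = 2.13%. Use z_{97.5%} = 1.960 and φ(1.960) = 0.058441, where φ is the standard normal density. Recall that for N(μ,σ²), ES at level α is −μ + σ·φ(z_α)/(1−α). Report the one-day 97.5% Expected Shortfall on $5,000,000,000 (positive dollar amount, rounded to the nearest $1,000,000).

$249,000,000

Tail multiplier: φ(z)/(1−α) = 0.058441 / 0.025 = 2.338.
ES = 2.13% × 2.338 = 4.980%.
On $5,000,000,000: 0.04980 × $5,000,000,000 = $249,000,000.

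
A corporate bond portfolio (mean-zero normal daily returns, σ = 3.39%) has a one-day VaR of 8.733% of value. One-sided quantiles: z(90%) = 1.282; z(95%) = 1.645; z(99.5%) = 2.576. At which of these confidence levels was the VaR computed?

Implied z = VaR/σ = 8.733 / 3.39 = 2.576.
This matches z(99.5%) = 2.576.

99.5%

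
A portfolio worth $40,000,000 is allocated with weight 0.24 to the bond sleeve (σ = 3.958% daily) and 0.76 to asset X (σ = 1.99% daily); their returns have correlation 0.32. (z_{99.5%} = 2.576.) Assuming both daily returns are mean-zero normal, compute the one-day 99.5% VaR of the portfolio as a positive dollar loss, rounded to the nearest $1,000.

$2,089,000

σ_p² = 0.24²·3.958² + 0.76²·1.99² + 2·0.32·0.24·0.76·3.958·1.99 = 4.1092 (%²).
σ_p = √4.1092 = 2.027%.
VaR = 2.576 × 2.027% = 5.222%; on $40,000,000 that is $2,088,800.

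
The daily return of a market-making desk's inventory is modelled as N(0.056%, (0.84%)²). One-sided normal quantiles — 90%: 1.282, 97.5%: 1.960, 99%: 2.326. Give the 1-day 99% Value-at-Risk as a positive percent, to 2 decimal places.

1.90%

VaR = −μ + z·σ = −(0.056%) + 2.326 × 0.84% = 1.898%.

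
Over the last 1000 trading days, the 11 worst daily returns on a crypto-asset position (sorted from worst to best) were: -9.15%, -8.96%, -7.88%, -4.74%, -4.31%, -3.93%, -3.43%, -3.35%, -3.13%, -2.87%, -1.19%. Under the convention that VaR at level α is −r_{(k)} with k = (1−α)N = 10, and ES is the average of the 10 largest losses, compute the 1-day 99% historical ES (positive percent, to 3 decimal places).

The 10 worst returns sum to -51.75%.
ES = −(-51.75%) / 10 = 5.175%.

5.175%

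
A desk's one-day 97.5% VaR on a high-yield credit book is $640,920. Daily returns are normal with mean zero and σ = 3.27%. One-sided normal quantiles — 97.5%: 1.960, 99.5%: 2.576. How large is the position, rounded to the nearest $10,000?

$10,000,000

VaR as a fraction of value: z·σ = 1.960 × 3.27% = 6.4092%.
Position = $640,920 / 0.064092 = $10,000,000.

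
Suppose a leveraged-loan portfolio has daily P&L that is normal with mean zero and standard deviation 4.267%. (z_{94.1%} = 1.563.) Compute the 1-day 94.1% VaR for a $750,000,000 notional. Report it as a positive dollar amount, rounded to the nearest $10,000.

$50,020,000

VaR = z·σ = 1.563 × 4.267% = 6.669%.
On $750,000,000: 0.06669 × $750,000,000 = $50,017,500.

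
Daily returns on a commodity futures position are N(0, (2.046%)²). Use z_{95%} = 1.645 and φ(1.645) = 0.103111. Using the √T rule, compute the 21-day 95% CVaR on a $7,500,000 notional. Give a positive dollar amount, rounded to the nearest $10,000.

$1,450,000

σ_{21d} = 2.046% × √21 = 9.376%.
ES multiplier = φ(z)/(1−α) = 0.103111/0.05 = 2.062.
ES = 9.376% × 2.062 = 19.333%; on $7,500,000: $1,449,975.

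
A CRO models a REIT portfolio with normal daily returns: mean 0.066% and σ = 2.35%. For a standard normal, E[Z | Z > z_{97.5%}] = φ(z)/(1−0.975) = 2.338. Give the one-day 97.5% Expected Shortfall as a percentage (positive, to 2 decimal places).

5.43%

ES = −(0.066%) + 2.35% × 2.338 = 5.428%.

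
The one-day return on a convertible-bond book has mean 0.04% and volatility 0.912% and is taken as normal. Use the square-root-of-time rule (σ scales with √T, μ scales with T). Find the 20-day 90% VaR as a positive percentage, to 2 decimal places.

At 90%, z = 1.282.
σ_{20d} = 0.912% × √20 = 4.079%; μ_{20d} = 20 × 0.04% = 0.800%.
VaR = −(0.800%) + 1.282 × 4.079% = 4.429%.

4.43%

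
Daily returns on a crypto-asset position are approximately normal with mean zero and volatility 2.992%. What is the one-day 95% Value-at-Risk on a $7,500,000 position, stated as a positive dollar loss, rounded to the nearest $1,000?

At 95% one-sided, z = 1.645.
VaR = z·σ = 1.645 × 2.992% = 4.922%.
On $7,500,000: 0.04922 × $7,500,000 = $369,150.

$369,000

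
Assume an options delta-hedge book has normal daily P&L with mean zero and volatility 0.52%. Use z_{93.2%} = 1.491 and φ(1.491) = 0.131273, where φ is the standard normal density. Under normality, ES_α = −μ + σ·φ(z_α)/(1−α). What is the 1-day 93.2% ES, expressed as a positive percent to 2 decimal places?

1.00%

Tail multiplier: φ(z)/(1−α) = 0.131273 / 0.068 = 1.930.
ES = 0.52% × 1.930 = 1.004%.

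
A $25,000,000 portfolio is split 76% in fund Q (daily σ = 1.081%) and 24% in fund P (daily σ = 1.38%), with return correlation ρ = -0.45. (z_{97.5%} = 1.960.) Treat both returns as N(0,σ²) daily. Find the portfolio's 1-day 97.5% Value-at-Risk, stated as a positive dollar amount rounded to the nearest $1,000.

σ_p² = 0.76²·1.081² + 0.24²·1.38² + 2·-0.45·0.76·0.24·1.081·1.38 = 0.5398 (%²).
σ_p = √0.5398 = 0.735%.
VaR = 1.960 × 0.735% = 1.441%; on $25,000,000 that is $360,250.

$360,000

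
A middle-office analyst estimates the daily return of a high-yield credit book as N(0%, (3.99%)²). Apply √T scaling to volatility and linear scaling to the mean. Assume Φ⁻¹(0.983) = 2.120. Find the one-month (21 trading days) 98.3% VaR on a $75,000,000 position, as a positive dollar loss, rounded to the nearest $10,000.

$29,070,000

σ_{21d} = 3.99% × √21 = 18.284%.
VaR = 2.120 × 18.284% = 38.762%.
On $75,000,000: 0.38762 × $75,000,000 = $29,071,500.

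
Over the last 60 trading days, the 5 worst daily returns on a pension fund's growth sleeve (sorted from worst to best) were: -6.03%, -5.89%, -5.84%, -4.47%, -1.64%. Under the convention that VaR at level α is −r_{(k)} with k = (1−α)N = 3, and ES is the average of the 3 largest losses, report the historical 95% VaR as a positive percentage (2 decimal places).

5.84%

k = 3; the 3rd lowest return is -5.84%, so VaR = 5.84%.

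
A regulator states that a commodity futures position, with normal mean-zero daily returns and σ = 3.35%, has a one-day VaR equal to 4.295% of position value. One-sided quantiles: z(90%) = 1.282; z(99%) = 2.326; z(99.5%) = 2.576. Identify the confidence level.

90%

Implied z = VaR/σ = 4.295 / 3.35 = 1.282.
This matches z(90%) = 1.282.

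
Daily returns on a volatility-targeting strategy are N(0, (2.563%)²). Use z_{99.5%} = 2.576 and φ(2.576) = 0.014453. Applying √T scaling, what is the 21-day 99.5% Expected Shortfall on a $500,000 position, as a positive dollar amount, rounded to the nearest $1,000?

σ_{21d} = 2.563% × √21 = 11.745%.
ES multiplier = φ(z)/(1−α) = 0.014453/0.005 = 2.891.
ES = 11.745% × 2.891 = 33.955%; on $500,000: $169,775.

$170,000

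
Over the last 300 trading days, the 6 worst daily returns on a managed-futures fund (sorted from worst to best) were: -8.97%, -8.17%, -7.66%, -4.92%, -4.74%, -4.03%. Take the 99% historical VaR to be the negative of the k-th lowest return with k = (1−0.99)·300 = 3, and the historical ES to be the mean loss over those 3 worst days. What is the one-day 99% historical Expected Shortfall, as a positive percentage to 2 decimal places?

The 3 worst returns sum to -24.80%.
ES = −(-24.80%) / 3 = 8.2666…% ≈ 8.27%.

8.27%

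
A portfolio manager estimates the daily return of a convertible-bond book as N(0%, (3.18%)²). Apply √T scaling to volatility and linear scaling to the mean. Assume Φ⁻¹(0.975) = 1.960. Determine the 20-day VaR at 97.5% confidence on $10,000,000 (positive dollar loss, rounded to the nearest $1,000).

$2,787,000

σ_{20d} = 3.18% × √20 = 14.221%.
VaR = 1.960 × 14.221% = 27.873%.
On $10,000,000: 0.27873 × $10,000,000 = $2,787,300.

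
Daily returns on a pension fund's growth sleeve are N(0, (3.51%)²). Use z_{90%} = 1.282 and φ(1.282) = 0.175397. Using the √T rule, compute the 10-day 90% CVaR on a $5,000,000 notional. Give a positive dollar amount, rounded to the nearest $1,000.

$973,000

σ_{10d} = 3.51% × √10 = 11.100%.
ES multiplier = φ(z)/(1−α) = 0.175397/0.1 = 1.754.
ES = 11.100% × 1.754 = 19.469%; on $5,000,000: $973,450.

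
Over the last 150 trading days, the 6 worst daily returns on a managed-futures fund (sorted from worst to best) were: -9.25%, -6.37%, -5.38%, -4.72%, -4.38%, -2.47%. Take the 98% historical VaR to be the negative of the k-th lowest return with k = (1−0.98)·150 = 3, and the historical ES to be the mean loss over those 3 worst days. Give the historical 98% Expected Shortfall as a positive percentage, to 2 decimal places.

The 3 worst returns sum to -21.00%.
ES = −(-21.00%) / 3 = 7% ≈ 7.00%.

7.00%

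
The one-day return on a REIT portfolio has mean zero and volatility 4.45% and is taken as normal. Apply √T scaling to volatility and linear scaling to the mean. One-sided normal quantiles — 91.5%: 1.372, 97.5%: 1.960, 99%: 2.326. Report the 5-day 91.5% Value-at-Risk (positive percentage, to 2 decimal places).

σ_{5d} = 4.45% × √5 = 9.951%.
VaR = 1.372 × 9.951% = 13.653%.

13.65%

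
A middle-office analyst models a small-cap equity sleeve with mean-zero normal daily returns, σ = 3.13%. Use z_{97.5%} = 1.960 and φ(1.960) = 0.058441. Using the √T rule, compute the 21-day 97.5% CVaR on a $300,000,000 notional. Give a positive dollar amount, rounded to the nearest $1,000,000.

$101,000,000

σ_{21d} = 3.13% × √21 = 14.343%.
ES multiplier = φ(z)/(1−α) = 0.058441/0.025 = 2.338.
ES = 14.343% × 2.338 = 33.534%; on $300,000,000: $100,602,000.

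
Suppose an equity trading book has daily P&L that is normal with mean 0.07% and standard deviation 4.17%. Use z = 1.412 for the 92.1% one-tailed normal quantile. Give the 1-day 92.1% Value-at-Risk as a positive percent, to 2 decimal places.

5.82%

VaR = −μ + z·σ = −(0.07%) + 1.412 × 4.17% = 5.818%.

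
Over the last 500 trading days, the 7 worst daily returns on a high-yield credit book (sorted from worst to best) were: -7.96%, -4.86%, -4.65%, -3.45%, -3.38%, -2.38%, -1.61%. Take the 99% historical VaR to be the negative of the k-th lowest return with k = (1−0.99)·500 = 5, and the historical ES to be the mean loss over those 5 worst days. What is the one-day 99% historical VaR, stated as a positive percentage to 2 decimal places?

k = 5; the 5th lowest return is -3.38%, so VaR = 3.38%.

3.38%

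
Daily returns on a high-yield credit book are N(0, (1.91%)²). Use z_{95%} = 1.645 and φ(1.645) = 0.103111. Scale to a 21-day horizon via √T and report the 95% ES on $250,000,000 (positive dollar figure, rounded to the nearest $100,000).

σ_{21d} = 1.91% × √21 = 8.753%.
ES multiplier = φ(z)/(1−α) = 0.103111/0.05 = 2.062.
ES = 8.753% × 2.062 = 18.049%; on $250,000,000: $45,122,500.

$45,100,000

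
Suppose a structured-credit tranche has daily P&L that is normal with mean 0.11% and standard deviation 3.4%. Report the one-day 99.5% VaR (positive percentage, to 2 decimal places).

At 99.5% one-sided, z = 2.576.
VaR = −μ + z·σ = −(0.11%) + 2.576 × 3.4% = 8.648%.

8.65%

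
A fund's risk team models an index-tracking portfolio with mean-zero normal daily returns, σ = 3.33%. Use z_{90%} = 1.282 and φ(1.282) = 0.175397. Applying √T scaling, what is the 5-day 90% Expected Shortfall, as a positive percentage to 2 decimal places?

σ_{5d} = 3.33% × √5 = 7.446%.
ES multiplier = φ(z)/(1−α) = 0.175397/0.1 = 1.754.
ES = 7.446% × 1.754 = 13.060%.

13.06%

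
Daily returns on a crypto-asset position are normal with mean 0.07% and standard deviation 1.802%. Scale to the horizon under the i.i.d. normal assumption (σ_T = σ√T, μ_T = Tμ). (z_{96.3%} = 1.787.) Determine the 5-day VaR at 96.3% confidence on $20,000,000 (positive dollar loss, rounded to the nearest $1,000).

$1,370,000

σ_{5d} = 1.802% × √5 = 4.029%; μ_{5d} = 5 × 0.07% = 0.350%.
VaR = −(0.350%) + 1.787 × 4.029% = 6.850%.
On $20,000,000: 0.06850 × $20,000,000 = $1,370,000.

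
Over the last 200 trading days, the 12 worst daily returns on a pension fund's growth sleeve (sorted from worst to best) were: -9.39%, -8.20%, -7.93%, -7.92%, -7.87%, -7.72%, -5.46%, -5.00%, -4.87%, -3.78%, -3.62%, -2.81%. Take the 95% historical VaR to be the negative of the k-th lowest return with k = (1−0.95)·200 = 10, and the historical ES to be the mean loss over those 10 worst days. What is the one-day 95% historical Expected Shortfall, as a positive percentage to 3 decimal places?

6.814%

The 10 worst returns sum to -68.14%.
ES = −(-68.14%) / 10 = 6.814%.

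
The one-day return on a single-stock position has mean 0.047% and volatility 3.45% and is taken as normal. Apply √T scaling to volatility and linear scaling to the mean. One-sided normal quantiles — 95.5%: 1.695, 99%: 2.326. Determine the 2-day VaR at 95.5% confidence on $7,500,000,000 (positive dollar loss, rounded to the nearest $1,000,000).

$613,000,000

σ_{2d} = 3.45% × √2 = 4.879%; μ_{2d} = 2 × 0.047% = 0.094%.
VaR = −(0.094%) + 1.695 × 4.879% = 8.176%.
On $7,500,000,000: 0.08176 × $7,500,000,000 = $613,200,000.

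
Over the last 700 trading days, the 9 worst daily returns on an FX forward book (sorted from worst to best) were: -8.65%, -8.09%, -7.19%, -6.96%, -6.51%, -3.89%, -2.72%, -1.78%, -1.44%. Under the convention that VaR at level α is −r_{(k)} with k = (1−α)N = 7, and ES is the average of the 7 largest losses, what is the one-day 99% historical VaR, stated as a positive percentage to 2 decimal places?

2.72%

k = 7; the 7th lowest return is -2.72%, so VaR = 2.72%.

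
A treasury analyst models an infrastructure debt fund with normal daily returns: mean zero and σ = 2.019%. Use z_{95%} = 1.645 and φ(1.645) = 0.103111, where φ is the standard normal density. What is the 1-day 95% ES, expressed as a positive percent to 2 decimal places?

Tail multiplier: φ(z)/(1−α) = 0.103111 / 0.05 = 2.062.
ES = 2.019% × 2.062 = 4.163%.

4.16%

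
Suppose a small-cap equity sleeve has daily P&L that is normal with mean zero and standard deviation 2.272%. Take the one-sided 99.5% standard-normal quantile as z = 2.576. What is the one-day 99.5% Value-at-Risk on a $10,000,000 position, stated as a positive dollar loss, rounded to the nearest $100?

$585,300

VaR = z·σ = 2.576 × 2.272% = 5.853%.
On $10,000,000: 0.05853 × $10,000,000 = $585,300.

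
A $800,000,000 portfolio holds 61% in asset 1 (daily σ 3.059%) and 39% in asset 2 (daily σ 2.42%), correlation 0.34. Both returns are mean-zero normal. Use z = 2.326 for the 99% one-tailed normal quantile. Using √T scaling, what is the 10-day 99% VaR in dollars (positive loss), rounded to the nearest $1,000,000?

$139,000,000

σ_p = √(0.61²·3.059² + 0.39²·2.42² + 2·0.34·0.61·0.39·3.059·2.42) = 2.360%.
σ_{10d} = 2.360% × √10 = 7.463%.
VaR = 2.326 × 7.463% = 17.359%; on $800,000,000 that is $138,872,000.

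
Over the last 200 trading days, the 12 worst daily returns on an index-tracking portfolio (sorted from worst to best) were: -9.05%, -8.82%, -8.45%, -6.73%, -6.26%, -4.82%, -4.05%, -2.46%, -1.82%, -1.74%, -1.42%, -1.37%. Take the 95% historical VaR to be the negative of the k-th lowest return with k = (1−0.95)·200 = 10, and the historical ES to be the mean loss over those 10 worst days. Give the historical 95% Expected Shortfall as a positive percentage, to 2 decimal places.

5.42%

The 10 worst returns sum to -54.20%.
ES = −(-54.20%) / 10 = 5.42%.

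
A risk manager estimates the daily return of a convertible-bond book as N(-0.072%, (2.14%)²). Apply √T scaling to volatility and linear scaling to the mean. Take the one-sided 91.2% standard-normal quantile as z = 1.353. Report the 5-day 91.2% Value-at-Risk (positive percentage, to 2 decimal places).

6.83%

σ_{5d} = 2.14% × √5 = 4.785%; μ_{5d} = 5 × -0.072% = -0.360%.
VaR = −(-0.360%) + 1.353 × 4.785% = 6.834%.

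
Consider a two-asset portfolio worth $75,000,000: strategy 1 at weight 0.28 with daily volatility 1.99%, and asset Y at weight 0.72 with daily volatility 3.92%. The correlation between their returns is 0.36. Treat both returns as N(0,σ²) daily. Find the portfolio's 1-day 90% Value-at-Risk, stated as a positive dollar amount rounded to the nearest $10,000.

σ_p² = 0.28²·1.99² + 0.72²·3.92² + 2·0.36·0.28·0.72·1.99·3.92 = 9.4087 (%²).
σ_p = √9.4087 = 3.067%.
At 90%, z = 1.282.
VaR = 1.282 × 3.067% = 3.932%; on $75,000,000 that is $2,949,000.

$2,950,000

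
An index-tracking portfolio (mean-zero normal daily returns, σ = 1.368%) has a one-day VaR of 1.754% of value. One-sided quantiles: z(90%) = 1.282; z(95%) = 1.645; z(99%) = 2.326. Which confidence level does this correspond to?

Implied z = VaR/σ = 1.754 / 1.368 = 1.282.
This matches z(90%) = 1.282.

90%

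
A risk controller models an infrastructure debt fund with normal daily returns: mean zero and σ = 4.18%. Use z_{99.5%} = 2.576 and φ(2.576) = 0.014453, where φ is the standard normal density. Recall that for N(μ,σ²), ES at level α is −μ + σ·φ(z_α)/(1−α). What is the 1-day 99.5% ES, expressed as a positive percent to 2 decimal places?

12.08%

Tail multiplier: φ(z)/(1−α) = 0.014453 / 0.005 = 2.891.
ES = 4.18% × 2.891 = 12.084%.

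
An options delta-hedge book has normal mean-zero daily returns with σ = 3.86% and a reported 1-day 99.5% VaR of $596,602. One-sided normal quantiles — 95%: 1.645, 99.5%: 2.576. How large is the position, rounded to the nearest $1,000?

$6,000,000

VaR as a fraction of value: z·σ = 2.576 × 3.86% = 9.94336%.
Position = $596,602 / 0.0994336 = $6,000,004.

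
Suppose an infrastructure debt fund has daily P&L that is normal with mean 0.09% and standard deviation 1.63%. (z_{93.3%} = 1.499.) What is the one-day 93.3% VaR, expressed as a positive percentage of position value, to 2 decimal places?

2.35%

VaR = −μ + z·σ = −(0.09%) + 1.499 × 1.63% = 2.353%.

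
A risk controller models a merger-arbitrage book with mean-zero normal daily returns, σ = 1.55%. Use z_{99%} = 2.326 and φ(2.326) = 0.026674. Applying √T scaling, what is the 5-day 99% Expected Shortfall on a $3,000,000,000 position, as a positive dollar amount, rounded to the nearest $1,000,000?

$277,000,000

σ_{5d} = 1.55% × √5 = 3.466%.
ES multiplier = φ(z)/(1−α) = 0.026674/0.01 = 2.667.
ES = 3.466% × 2.667 = 9.244%; on $3,000,000,000: $277,320,000.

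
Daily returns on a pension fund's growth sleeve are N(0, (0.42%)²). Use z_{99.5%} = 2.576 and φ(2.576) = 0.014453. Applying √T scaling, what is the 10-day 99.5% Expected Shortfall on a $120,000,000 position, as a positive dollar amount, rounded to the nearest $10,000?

σ_{10d} = 0.42% × √10 = 1.328%.
ES multiplier = φ(z)/(1−α) = 0.014453/0.005 = 2.891.
ES = 1.328% × 2.891 = 3.839%; on $120,000,000: $4,606,800.

$4,610,000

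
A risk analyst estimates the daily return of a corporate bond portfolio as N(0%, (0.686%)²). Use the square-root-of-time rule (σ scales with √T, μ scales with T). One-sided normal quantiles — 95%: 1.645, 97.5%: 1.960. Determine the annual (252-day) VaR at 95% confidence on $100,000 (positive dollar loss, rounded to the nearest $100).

$17,900

σ_{252d} = 0.686% × √252 = 10.890%.
VaR = 1.645 × 10.890% = 17.914%.
On $100,000: 0.17914 × $100,000 = $17,914.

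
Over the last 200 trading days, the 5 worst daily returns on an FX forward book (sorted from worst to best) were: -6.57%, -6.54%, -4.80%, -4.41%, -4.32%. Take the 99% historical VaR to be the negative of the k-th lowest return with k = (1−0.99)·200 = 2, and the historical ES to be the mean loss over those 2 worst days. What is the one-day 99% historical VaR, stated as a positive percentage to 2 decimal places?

6.54%

k = 2; the 2nd lowest return is -6.54%, so VaR = 6.54%.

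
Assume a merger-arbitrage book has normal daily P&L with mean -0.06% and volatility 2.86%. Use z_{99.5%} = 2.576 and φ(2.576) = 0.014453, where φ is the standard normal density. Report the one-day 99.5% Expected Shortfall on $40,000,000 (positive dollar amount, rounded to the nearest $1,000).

Tail multiplier: φ(z)/(1−α) = 0.014453 / 0.005 = 2.891.
ES = −(-0.06%) + 2.86% × 2.891 = 8.328%.
On $40,000,000: 0.08328 × $40,000,000 = $3,331,200.

$3,331,000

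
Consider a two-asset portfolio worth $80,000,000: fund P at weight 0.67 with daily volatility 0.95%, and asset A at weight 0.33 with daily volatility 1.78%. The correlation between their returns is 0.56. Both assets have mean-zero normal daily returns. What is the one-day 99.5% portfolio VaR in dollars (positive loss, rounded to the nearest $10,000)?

$2,230,000

σ_p² = 0.67²·0.95² + 0.33²·1.78² + 2·0.56·0.67·0.33·0.95·1.78 = 1.1689 (%²).
σ_p = √1.1689 = 1.081%.
At 99.5%, z = 2.576.
VaR = 2.576 × 1.081% = 2.785%; on $80,000,000 that is $2,228,000.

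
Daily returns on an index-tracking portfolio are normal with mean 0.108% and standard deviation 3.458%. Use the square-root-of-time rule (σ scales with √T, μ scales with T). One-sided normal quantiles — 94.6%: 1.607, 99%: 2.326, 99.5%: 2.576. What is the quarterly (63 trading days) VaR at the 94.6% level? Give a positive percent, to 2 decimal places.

37.30%

σ_{63d} = 3.458% × √63 = 27.447%; μ_{63d} = 63 × 0.108% = 6.804%.
VaR = −(6.804%) + 1.607 × 27.447% = 37.303%.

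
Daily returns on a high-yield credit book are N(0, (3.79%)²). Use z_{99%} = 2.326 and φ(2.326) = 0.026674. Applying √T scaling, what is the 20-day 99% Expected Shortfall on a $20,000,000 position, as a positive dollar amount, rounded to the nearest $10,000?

σ_{20d} = 3.79% × √20 = 16.949%.
ES multiplier = φ(z)/(1−α) = 0.026674/0.01 = 2.667.
ES = 16.949% × 2.667 = 45.203%; on $20,000,000: $9,040,600.

$9,040,000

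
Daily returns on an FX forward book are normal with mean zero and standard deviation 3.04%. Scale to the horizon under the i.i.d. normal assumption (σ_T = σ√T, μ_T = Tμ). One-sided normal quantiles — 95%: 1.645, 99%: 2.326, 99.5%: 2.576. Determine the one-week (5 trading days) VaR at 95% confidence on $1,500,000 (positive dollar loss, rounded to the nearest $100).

σ_{5d} = 3.04% × √5 = 6.798%.
VaR = 1.645 × 6.798% = 11.183%.
On $1,500,000: 0.11183 × $1,500,000 = $167,745.

$167,700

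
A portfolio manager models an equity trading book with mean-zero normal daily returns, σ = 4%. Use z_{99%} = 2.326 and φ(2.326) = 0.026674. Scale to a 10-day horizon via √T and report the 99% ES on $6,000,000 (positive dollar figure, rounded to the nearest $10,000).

σ_{10d} = 4% × √10 = 12.649%.
ES multiplier = φ(z)/(1−α) = 0.026674/0.01 = 2.667.
ES = 12.649% × 2.667 = 33.735%; on $6,000,000: $2,024,100.

$2,020,000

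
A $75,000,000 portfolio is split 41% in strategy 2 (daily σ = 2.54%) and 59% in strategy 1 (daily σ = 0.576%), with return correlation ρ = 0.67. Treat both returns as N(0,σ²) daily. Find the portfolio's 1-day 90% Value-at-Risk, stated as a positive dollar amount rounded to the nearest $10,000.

σ_p² = 0.41²·2.54² + 0.59²·0.576² + 2·0.67·0.41·0.59·2.54·0.576 = 1.6742 (%²).
σ_p = √1.6742 = 1.294%.
At 90%, z = 1.282.
VaR = 1.282 × 1.294% = 1.659%; on $75,000,000 that is $1,244,250.

$1,240,000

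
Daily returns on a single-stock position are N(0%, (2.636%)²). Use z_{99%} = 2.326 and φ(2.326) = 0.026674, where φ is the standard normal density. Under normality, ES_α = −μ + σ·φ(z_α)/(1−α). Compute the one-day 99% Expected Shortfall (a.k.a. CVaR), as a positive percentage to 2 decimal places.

Tail multiplier: φ(z)/(1−α) = 0.026674 / 0.01 = 2.667.
ES = 2.636% × 2.667 = 7.030%.

7.03%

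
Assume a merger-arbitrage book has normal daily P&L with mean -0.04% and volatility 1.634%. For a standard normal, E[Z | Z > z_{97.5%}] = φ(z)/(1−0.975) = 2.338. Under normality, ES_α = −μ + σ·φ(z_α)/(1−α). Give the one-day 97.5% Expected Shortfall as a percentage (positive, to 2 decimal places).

3.86%

ES = −(-0.04%) + 1.634% × 2.338 = 3.860%.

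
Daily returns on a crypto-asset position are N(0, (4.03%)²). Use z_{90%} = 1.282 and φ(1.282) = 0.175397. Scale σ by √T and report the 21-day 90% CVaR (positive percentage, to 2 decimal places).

σ_{21d} = 4.03% × √21 = 18.468%.
ES multiplier = φ(z)/(1−α) = 0.175397/0.1 = 1.754.
ES = 18.468% × 1.754 = 32.393%.

32.39%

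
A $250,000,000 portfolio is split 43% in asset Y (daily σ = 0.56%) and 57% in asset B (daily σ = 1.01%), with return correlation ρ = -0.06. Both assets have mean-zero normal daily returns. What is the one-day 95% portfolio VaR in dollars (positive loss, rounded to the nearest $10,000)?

σ_p² = 0.43²·0.56² + 0.57²·1.01² + 2·-0.06·0.43·0.57·0.56·1.01 = 0.3728 (%²).
σ_p = √0.3728 = 0.611%.
At 95%, z = 1.645.
VaR = 1.645 × 0.611% = 1.005%; on $250,000,000 that is $2,512,500.

$2,510,000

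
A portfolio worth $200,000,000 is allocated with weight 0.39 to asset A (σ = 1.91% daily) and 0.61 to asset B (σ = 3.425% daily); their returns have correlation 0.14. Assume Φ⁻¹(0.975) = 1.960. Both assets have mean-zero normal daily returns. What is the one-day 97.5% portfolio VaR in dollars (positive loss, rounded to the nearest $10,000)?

σ_p² = 0.39²·1.91² + 0.61²·3.425² + 2·0.14·0.39·0.61·1.91·3.425 = 5.3556 (%²).
σ_p = √5.3556 = 2.314%.
VaR = 1.960 × 2.314% = 4.535%; on $200,000,000 that is $9,070,000.

$9,070,000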